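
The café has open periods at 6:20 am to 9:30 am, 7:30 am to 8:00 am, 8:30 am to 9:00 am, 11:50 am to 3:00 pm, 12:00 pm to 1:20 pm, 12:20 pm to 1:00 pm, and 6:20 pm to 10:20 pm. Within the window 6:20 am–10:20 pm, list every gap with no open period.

Covered (merged): 6:20 am–9:30 am, 11:50 am–3:00 pm, 6:20 pm–10:20 pm.
Gaps within 6:20 am–10:20 pm: 9:30 am–11:50 am, 3:00 pm–6:20 pm.

9:30 am–11:50 am, 3:00 pm–6:20 pm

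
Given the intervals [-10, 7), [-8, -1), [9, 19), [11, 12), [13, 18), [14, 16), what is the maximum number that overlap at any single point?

Sweep endpoints in order; track running count of active intervals.
Peak of 3 reached at 14.

3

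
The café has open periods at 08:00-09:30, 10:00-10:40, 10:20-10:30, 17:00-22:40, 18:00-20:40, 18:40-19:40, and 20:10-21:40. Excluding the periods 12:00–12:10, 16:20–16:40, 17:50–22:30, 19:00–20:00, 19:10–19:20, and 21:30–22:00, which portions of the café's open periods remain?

08:00-09:30, 10:00-10:40, 17:00-17:50, 22:30-22:40

Merge the first list: 08:00-09:30, 10:00-10:40, 17:00-22:40.
Merge the second list: 12:00-12:10, 16:20-16:40, 17:50-22:30.
08:00-09:30: no B overlap → unchanged.
10:00-10:40: no B overlap → unchanged.
17:00-22:40 minus B → 17:00-17:50, 22:30-22:40.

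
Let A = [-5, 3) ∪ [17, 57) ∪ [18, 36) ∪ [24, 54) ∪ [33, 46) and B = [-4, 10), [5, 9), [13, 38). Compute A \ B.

A, merged: [-5, 3), [17, 57).
B, merged: [-4, 10), [13, 38).
[-5, 3) with B removed leaves [-5, -4).
[17, 57) with B removed leaves [38, 57).

[-5, -4) ∪ [38, 57)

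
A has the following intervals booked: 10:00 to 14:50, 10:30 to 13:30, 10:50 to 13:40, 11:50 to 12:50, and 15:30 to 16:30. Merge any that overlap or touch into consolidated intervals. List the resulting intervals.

10:30–13:30 overlaps/touches 10:00–14:50 → extend to 10:00–14:50.
10:50–13:40 overlaps/touches 10:00–14:50 → extend to 10:00–14:50.
11:50–12:50 overlaps/touches 10:00–14:50 → extend to 10:00–14:50.
15:30–16:30 is disjoint → start new block.

10:00–14:50, 15:30–16:30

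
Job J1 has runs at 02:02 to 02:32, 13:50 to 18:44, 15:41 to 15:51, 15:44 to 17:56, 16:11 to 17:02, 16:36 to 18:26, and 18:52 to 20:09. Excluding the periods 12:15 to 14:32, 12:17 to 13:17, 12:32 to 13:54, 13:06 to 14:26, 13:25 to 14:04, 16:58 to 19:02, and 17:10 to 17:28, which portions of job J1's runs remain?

A, merged: 02:02–02:32, 13:50–18:44, 18:52–20:09.
B, merged: 12:15–14:32, 16:58–19:02.
02:02–02:32: nothing removed.
13:50–18:44 \ B = 14:32–16:58.
18:52–20:09 \ B = 19:02–20:09.

02:02–02:32, 14:32–16:58, 19:02–20:09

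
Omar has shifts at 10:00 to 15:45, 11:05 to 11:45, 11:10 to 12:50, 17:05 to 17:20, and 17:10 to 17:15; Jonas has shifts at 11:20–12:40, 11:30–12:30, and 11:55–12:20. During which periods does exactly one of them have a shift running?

10:00-11:20, 12:40-15:45, 17:05-17:20

First set merges to 10:00-15:45, 17:05-17:20.
Second set merges to 11:20-12:40.
Only in the first: 10:00-11:20, 12:40-15:45, 17:05-17:20.
Only in the second: none.
Together these are the periods covered by exactly one.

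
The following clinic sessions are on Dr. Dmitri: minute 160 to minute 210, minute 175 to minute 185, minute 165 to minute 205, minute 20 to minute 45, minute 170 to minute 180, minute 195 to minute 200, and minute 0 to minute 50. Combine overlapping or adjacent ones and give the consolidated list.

minute 0 to minute 50, minute 160 to minute 210

Sort by start: minute 0 to minute 50, minute 20 to minute 45, minute 160 to minute 210, minute 165 to minute 205, minute 170 to minute 180, minute 175 to minute 185, minute 195 to minute 200.
minute 20 to minute 45 overlaps/touches minute 0 to minute 50 → extend to minute 0 to minute 50.
minute 160 to minute 210 is disjoint → start new block.
minute 165 to minute 205 overlaps/touches minute 160 to minute 210 → extend to minute 160 to minute 210.
minute 170 to minute 180 overlaps/touches minute 160 to minute 210 → extend to minute 160 to minute 210.
minute 175 to minute 185 overlaps/touches minute 160 to minute 210 → extend to minute 160 to minute 210.
minute 195 to minute 200 overlaps/touches minute 160 to minute 210 → extend to minute 160 to minute 210.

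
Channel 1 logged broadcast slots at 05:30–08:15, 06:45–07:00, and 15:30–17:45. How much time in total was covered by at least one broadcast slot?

5 h

Merged: 05:30-08:15, 15:30-17:45.
Lengths: 2 h 45 min + 2 h 15 min = 5 h.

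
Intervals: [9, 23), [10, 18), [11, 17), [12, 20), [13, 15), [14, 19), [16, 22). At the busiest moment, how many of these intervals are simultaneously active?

6

At 14, 6 of the intervals are simultaneously active.
No point has more.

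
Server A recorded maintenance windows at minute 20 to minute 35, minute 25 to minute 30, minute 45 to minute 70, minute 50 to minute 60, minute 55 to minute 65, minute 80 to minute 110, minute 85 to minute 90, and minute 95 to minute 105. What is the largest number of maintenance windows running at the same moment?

3

At minute 55, 3 of the intervals are simultaneously active.
No point has more.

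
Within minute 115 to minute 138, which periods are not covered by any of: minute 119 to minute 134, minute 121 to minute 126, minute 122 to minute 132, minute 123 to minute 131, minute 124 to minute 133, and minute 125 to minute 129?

minute 115 to minute 119, minute 134 to minute 138

After merging, the occupied span is minute 119 to minute 134.
Complement within minute 115 to minute 138: minute 115 to minute 119, minute 134 to minute 138.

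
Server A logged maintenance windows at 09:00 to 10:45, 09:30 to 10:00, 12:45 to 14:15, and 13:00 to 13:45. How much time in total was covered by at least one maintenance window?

3 h 15 min

Merged: 09:00–10:45, 12:45–14:15.
Lengths: 1 h 45 min + 1 h 30 min = 3 h 15 min.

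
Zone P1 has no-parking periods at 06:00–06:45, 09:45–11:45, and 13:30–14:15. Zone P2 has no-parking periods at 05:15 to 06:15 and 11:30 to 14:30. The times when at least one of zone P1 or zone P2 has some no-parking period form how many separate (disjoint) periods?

2

A ∪ B = 05:15–06:45, 09:45–14:30.
That is 2 disjoint pieces.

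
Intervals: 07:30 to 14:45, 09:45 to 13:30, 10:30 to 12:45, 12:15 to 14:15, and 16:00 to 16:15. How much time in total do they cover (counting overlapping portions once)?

7 h 30 min

Merged: 07:30–14:45, 16:00–16:15.
Lengths: 7 h 15 min + 15 min = 7 h 30 min.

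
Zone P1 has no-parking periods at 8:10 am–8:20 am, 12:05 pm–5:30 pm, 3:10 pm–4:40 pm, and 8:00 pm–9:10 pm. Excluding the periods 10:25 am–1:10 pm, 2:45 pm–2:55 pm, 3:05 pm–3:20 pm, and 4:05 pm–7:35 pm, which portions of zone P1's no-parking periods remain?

8:10 am–8:20 am, 1:10 pm–2:45 pm, 2:55 pm–3:05 pm, 3:20 pm–4:05 pm, 8:00 pm–9:10 pm

First set merges to 8:10 am–8:20 am, 12:05 pm–5:30 pm, 8:00 pm–9:10 pm.
8:10 am–8:20 am is untouched.
12:05 pm–5:30 pm with B removed leaves 1:10 pm–2:45 pm, 2:55 pm–3:05 pm, 3:20 pm–4:05 pm.
8:00 pm–9:10 pm is untouched.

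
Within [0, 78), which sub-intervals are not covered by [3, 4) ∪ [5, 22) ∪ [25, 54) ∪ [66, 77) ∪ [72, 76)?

[0, 3) ∪ [4, 5) ∪ [22, 25) ∪ [54, 66) ∪ [77, 78)

The merged coverage is [3, 4), [5, 22), [25, 54), [66, 77).
Complement within [0, 78): [0, 3), [4, 5), [22, 25), [54, 66), [77, 78).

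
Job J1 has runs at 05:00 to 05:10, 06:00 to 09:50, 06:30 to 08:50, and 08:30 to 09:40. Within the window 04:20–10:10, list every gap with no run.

Covered (merged): 05:00–05:10, 06:00–09:50.
Gaps within 04:20–10:10: 04:20–05:00, 05:10–06:00, 09:50–10:10.

04:20–05:00, 05:10–06:00, 09:50–10:10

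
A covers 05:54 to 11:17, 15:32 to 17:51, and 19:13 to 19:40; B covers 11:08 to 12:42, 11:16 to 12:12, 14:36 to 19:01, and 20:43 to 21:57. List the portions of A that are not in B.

Second set merges to 11:08–12:42, 14:36–19:01, 20:43–21:57.
05:54–11:17 with B removed leaves 05:54–11:08.
15:32–17:51 lies entirely inside B → drops out.
19:13–19:40 is untouched.

05:54–11:08, 19:13–19:40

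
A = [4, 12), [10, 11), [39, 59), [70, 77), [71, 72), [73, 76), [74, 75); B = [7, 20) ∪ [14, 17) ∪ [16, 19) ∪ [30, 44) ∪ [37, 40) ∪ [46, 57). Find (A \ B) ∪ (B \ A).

[4, 7) ∪ [12, 20) ∪ [30, 39) ∪ [44, 46) ∪ [57, 59) ∪ [70, 77)

A, merged: [4, 12), [39, 59), [70, 77).
B, merged: [7, 20), [30, 44), [46, 57).
A \ B = [4, 7), [44, 46), [57, 59), [70, 77).
B \ A = [12, 20), [30, 39).
Union of the two gives the symmetric difference.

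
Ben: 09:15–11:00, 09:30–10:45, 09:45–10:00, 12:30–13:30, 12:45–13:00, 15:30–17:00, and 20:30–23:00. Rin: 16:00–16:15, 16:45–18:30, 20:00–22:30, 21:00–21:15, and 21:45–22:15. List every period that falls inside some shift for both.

16:00–16:15, 16:45–17:00, 20:30–22:30

Merge the first list: 09:15–11:00, 12:30–13:30, 15:30–17:00, 20:30–23:00.
Merge the second list: 16:00–16:15, 16:45–18:30, 20:00–22:30.
09:15–11:00 meets no B interval.
12:30–13:30 meets no B interval.
15:30–17:00 ∩ B → 16:00–16:15, 16:45–17:00.
20:30–23:00 ∩ B → 20:30–22:30.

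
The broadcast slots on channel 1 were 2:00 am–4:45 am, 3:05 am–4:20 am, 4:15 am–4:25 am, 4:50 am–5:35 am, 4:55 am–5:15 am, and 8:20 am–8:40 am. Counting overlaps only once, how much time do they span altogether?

3 h 50 min

Merged: 2:00 am–4:45 am, 4:50 am–5:35 am, 8:20 am–8:40 am.
Lengths: 2 h 45 min + 45 min + 20 min = 3 h 50 min.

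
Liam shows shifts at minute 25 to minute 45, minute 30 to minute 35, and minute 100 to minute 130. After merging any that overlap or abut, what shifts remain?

minute 25 to minute 45, minute 100 to minute 130

minute 30 to minute 35 overlaps/touches minute 25 to minute 45 → extend to minute 25 to minute 45.
minute 100 to minute 130 is disjoint → start new block.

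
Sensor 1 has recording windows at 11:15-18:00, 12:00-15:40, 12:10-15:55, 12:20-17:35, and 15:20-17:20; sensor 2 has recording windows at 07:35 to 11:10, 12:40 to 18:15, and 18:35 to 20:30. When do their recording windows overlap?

Merge the first list: 11:15-18:00.
11:15-18:00 overlaps B on 12:40-18:00.

12:40-18:00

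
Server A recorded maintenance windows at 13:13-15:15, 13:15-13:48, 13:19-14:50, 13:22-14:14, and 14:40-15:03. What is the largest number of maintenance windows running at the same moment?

4

At 13:22, 4 of the intervals are simultaneously active.
No point has more.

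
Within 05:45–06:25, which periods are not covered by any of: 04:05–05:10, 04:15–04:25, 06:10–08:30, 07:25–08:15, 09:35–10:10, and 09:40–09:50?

05:45-06:10

The merged coverage is 04:05-05:10, 06:10-08:30, 09:35-10:10.
Gaps within 05:45-06:25: 05:45-06:10.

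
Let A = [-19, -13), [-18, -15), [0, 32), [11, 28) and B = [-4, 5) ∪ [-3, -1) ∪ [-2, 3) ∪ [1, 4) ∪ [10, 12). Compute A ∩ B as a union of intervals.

[0, 5) ∪ [10, 12)

First set merges to [-19, -13), [0, 32).
Second set merges to [-4, 5), [10, 12).
[-19, -13) meets no B interval.
[0, 32) ∩ B → [0, 5), [10, 12).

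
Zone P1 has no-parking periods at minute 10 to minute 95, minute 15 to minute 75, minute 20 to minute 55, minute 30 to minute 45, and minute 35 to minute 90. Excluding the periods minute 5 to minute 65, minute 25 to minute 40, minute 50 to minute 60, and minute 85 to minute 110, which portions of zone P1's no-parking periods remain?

minute 65 to minute 85

A, merged: minute 10 to minute 95.
B, merged: minute 5 to minute 65, minute 85 to minute 110.
minute 10 to minute 95 with B removed leaves minute 65 to minute 85.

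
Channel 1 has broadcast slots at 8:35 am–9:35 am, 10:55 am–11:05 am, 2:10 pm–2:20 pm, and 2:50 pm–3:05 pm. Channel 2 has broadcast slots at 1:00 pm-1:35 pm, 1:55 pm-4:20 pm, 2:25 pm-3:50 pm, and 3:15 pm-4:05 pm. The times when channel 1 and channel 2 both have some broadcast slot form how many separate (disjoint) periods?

Merge the second list: 1:00 pm–1:35 pm, 1:55 pm–4:20 pm.
A ∩ B = 2:10 pm–2:20 pm, 2:50 pm–3:05 pm.
That is 2 disjoint pieces.

2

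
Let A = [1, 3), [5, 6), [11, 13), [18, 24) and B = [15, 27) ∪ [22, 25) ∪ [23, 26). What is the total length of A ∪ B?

B, merged: [15, 27).
A ∪ B = [1, 3), [5, 6), [11, 13), [15, 27).
Total: 2 + 1 + 2 + 12 = 17.

17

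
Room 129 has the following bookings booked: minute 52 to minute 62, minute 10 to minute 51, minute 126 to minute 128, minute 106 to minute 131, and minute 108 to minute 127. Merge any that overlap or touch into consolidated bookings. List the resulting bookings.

minute 10 to minute 51, minute 52 to minute 62, minute 106 to minute 131

Sort by start: minute 10 to minute 51, minute 52 to minute 62, minute 106 to minute 131, minute 108 to minute 127, minute 126 to minute 128.
minute 52 to minute 62 is disjoint → start new block.
minute 106 to minute 131 is disjoint → start new block.
minute 108 to minute 127 overlaps/touches minute 106 to minute 131 → extend to minute 106 to minute 131.
minute 126 to minute 128 overlaps/touches minute 106 to minute 131 → extend to minute 106 to minute 131.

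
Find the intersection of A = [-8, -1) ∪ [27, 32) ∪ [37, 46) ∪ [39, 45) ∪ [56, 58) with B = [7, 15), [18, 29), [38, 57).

[27, 29) ∪ [38, 46) ∪ [56, 57)

A, merged: [-8, -1), [27, 32), [37, 46), [56, 58).
[-8, -1) falls entirely outside B.
[27, 32) overlaps B on [27, 29).
[37, 46) overlaps B on [38, 46).
[56, 58) overlaps B on [56, 57).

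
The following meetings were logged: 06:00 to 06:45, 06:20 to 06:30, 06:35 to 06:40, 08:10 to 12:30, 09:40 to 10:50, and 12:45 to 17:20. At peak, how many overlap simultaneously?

2

At 06:20, 2 of the intervals are simultaneously active.
No point has more.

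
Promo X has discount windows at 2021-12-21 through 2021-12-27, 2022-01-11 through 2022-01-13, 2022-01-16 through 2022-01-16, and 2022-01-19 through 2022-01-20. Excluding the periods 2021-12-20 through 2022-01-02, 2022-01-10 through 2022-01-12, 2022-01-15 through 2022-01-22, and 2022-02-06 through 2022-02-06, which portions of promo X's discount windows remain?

2021-12-21 through 2021-12-27: fully covered by B → removed.
2022-01-11 through 2022-01-13 minus B → 2022-01-13 through 2022-01-13.
2022-01-16 through 2022-01-16: fully covered by B → removed.
2022-01-19 through 2022-01-20: fully covered by B → removed.

2022-01-13 through 2022-01-13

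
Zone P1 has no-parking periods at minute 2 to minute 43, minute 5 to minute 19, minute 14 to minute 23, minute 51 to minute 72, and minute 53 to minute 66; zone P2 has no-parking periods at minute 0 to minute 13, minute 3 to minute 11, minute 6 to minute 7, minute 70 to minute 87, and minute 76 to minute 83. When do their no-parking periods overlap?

minute 2 to minute 13, minute 70 to minute 72

Merge the first list: minute 2 to minute 43, minute 51 to minute 72.
Merge the second list: minute 0 to minute 13, minute 70 to minute 87.
minute 2 to minute 43 meets the second set on minute 2 to minute 13.
minute 51 to minute 72 meets the second set on minute 70 to minute 72.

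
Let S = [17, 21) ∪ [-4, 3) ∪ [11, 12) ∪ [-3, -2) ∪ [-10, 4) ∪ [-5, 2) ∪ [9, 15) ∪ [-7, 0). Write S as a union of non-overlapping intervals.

[-10, 4) ∪ [9, 15) ∪ [17, 21)

Sort by start: [-10, 4), [-7, 0), [-5, 2), [-4, 3), [-3, -2), [9, 15), [11, 12), [17, 21).
[-7, 0) overlaps/touches [-10, 4) → extend to [-10, 4).
[-5, 2) overlaps/touches [-10, 4) → extend to [-10, 4).
[-4, 3) overlaps/touches [-10, 4) → extend to [-10, 4).
[-3, -2) overlaps/touches [-10, 4) → extend to [-10, 4).
[9, 15) is disjoint → start new block.
[11, 12) overlaps/touches [9, 15) → extend to [9, 15).
[17, 21) is disjoint → start new block.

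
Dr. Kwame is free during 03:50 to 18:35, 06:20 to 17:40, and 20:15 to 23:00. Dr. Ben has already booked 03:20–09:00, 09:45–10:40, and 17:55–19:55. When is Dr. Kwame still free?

09:00-09:45, 10:40-17:55, 20:15-23:00

A, merged: 03:50-18:35, 20:15-23:00.
03:50-18:35 minus B → 09:00-09:45, 10:40-17:55.
20:15-23:00: no B overlap → unchanged.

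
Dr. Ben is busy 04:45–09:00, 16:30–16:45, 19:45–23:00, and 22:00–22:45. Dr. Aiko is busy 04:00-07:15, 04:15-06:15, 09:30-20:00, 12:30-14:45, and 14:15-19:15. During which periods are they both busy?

A, merged: 04:45–09:00, 16:30–16:45, 19:45–23:00.
B, merged: 04:00–07:15, 09:30–20:00.
04:45–09:00 ∩ B → 04:45–07:15.
16:30–16:45 ∩ B → 16:30–16:45.
19:45–23:00 ∩ B → 19:45–20:00.

04:45–07:15, 16:30–16:45, 19:45–20:00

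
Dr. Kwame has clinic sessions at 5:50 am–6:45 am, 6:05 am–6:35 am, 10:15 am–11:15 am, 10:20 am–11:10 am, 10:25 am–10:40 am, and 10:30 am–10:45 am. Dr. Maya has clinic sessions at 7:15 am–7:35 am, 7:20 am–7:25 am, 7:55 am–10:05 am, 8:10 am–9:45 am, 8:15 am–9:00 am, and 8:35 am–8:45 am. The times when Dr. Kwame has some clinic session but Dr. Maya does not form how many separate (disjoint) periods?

A, merged: 5:50 am-6:45 am, 10:15 am-11:15 am.
B, merged: 7:15 am-7:35 am, 7:55 am-10:05 am.
A \ B = 5:50 am-6:45 am, 10:15 am-11:15 am.
That is 2 disjoint pieces.

2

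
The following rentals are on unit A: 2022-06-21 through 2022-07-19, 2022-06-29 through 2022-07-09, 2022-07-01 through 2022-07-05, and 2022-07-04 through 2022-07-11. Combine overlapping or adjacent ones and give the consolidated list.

2022-06-29 through 2022-07-09 overlaps/touches 2022-06-21 through 2022-07-19 → extend to 2022-06-21 through 2022-07-19.
2022-07-01 through 2022-07-05 overlaps/touches 2022-06-21 through 2022-07-19 → extend to 2022-06-21 through 2022-07-19.
2022-07-04 through 2022-07-11 overlaps/touches 2022-06-21 through 2022-07-19 → extend to 2022-06-21 through 2022-07-19.

2022-06-21 through 2022-07-19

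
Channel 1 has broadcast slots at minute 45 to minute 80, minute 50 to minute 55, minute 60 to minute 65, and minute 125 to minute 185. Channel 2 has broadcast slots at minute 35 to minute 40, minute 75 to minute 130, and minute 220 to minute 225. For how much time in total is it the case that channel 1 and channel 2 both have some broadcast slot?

Merge the first list: minute 45 to minute 80, minute 125 to minute 185.
A ∩ B = minute 75 to minute 80, minute 125 to minute 130.
Total: 5 minutes + 5 minutes = 10 minutes.

10 minutes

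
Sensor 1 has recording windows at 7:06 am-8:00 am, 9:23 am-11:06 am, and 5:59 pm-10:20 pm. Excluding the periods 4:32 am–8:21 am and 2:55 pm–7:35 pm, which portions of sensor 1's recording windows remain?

7:06 am–8:00 am: fully covered by B → removed.
9:23 am–11:06 am: no B overlap → unchanged.
5:59 pm–10:20 pm minus B → 7:35 pm–10:20 pm.

9:23 am–11:06 am, 7:35 pm–10:20 pm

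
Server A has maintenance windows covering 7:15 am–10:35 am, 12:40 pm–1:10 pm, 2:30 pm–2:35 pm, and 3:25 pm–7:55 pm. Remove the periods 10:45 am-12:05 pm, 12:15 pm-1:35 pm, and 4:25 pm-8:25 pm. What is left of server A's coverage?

7:15 am-10:35 am is untouched.
12:40 pm-1:10 pm lies entirely inside B → drops out.
2:30 pm-2:35 pm is untouched.
3:25 pm-7:55 pm with B removed leaves 3:25 pm-4:25 pm.

7:15 am-10:35 am, 2:30 pm-2:35 pm, 3:25 pm-4:25 pm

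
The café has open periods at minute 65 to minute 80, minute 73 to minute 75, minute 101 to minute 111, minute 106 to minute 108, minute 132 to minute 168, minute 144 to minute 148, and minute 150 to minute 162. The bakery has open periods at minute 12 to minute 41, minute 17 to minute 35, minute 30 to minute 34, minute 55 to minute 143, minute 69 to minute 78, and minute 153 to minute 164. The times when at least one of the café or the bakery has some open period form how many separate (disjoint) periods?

Merge the first list: minute 65 to minute 80, minute 101 to minute 111, minute 132 to minute 168.
Merge the second list: minute 12 to minute 41, minute 55 to minute 143, minute 153 to minute 164.
A ∪ B = minute 12 to minute 41, minute 55 to minute 168.
That is 2 disjoint pieces.

2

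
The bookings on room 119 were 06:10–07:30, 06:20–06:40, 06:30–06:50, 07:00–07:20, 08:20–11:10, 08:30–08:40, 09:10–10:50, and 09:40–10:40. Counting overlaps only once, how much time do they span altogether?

Merged: 06:10–07:30, 08:20–11:10.
Lengths: 1 h 20 min + 2 h 50 min = 4 h 10 min.

4 h 10 min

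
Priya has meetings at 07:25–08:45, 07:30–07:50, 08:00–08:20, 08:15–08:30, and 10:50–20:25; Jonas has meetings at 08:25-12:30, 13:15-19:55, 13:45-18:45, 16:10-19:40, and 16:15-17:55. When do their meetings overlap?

08:25–08:45, 10:50–12:30, 13:15–19:55

First set merges to 07:25–08:45, 10:50–20:25.
Second set merges to 08:25–12:30, 13:15–19:55.
07:25–08:45 overlaps B on 08:25–08:45.
10:50–20:25 overlaps B on 10:50–12:30, 13:15–19:55.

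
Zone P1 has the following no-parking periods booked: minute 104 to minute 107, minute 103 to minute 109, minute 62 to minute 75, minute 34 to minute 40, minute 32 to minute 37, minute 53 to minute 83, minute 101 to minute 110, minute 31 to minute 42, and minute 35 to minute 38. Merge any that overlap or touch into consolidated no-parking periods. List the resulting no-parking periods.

Sort by start: minute 31 to minute 42, minute 32 to minute 37, minute 34 to minute 40, minute 35 to minute 38, minute 53 to minute 83, minute 62 to minute 75, minute 101 to minute 110, minute 103 to minute 109, minute 104 to minute 107.
minute 32 to minute 37 overlaps/touches minute 31 to minute 42 → extend to minute 31 to minute 42.
minute 34 to minute 40 overlaps/touches minute 31 to minute 42 → extend to minute 31 to minute 42.
minute 35 to minute 38 overlaps/touches minute 31 to minute 42 → extend to minute 31 to minute 42.
minute 53 to minute 83 is disjoint → start new block.
minute 62 to minute 75 overlaps/touches minute 53 to minute 83 → extend to minute 53 to minute 83.
minute 101 to minute 110 is disjoint → start new block.
minute 103 to minute 109 overlaps/touches minute 101 to minute 110 → extend to minute 101 to minute 110.
minute 104 to minute 107 overlaps/touches minute 101 to minute 110 → extend to minute 101 to minute 110.

minute 31 to minute 42, minute 53 to minute 83, minute 101 to minute 110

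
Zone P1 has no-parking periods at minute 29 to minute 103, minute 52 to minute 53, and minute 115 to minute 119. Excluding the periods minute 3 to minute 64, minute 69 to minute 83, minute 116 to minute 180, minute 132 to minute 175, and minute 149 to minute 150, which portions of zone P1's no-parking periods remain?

First set merges to minute 29 to minute 103, minute 115 to minute 119.
Second set merges to minute 3 to minute 64, minute 69 to minute 83, minute 116 to minute 180.
minute 29 to minute 103 \ B = minute 64 to minute 69, minute 83 to minute 103.
minute 115 to minute 119 \ B = minute 115 to minute 116.

minute 64 to minute 69, minute 83 to minute 103, minute 115 to minute 116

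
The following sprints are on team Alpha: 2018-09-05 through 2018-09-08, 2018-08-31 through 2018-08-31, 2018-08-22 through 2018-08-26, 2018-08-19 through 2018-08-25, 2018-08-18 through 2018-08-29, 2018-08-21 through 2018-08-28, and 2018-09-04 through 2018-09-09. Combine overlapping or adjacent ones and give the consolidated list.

Sort by start: 2018-08-18 through 2018-08-29, 2018-08-19 through 2018-08-25, 2018-08-21 through 2018-08-28, 2018-08-22 through 2018-08-26, 2018-08-31 through 2018-08-31, 2018-09-04 through 2018-09-09, 2018-09-05 through 2018-09-08.
2018-08-19 through 2018-08-25 overlaps/touches 2018-08-18 through 2018-08-29 → extend to 2018-08-18 through 2018-08-29.
2018-08-21 through 2018-08-28 overlaps/touches 2018-08-18 through 2018-08-29 → extend to 2018-08-18 through 2018-08-29.
2018-08-22 through 2018-08-26 overlaps/touches 2018-08-18 through 2018-08-29 → extend to 2018-08-18 through 2018-08-29.
2018-08-31 through 2018-08-31 is disjoint → start new block.
2018-09-04 through 2018-09-09 is disjoint → start new block.
2018-09-05 through 2018-09-08 overlaps/touches 2018-09-04 through 2018-09-09 → extend to 2018-09-04 through 2018-09-09.

2018-08-18 through 2018-08-29, 2018-08-31 through 2018-08-31, 2018-09-04 through 2018-09-09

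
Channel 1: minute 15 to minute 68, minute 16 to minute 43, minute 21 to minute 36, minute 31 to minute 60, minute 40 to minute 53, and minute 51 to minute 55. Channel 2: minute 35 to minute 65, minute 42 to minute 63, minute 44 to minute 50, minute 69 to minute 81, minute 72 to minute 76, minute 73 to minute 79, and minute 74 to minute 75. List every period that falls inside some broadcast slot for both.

minute 35 to minute 65

First set merges to minute 15 to minute 68.
Second set merges to minute 35 to minute 65, minute 69 to minute 81.
minute 15 to minute 68 ∩ B → minute 35 to minute 65.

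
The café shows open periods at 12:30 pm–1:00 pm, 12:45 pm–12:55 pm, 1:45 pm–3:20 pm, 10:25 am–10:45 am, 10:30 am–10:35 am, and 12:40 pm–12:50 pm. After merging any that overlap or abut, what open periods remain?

Sort by start: 10:25 am–10:45 am, 10:30 am–10:35 am, 12:30 pm–1:00 pm, 12:40 pm–12:50 pm, 12:45 pm–12:55 pm, 1:45 pm–3:20 pm.
10:30 am–10:35 am overlaps/touches 10:25 am–10:45 am → extend to 10:25 am–10:45 am.
12:30 pm–1:00 pm is disjoint → start new block.
12:40 pm–12:50 pm overlaps/touches 12:30 pm–1:00 pm → extend to 12:30 pm–1:00 pm.
12:45 pm–12:55 pm overlaps/touches 12:30 pm–1:00 pm → extend to 12:30 pm–1:00 pm.
1:45 pm–3:20 pm is disjoint → start new block.

10:25 am–10:45 am, 12:30 pm–1:00 pm, 1:45 pm–3:20 pm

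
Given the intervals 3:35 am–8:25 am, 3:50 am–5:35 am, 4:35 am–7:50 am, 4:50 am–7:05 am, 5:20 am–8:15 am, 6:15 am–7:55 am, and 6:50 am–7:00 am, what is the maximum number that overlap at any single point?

At 6:50 am, 6 of the intervals are simultaneously active.
No point has more.

6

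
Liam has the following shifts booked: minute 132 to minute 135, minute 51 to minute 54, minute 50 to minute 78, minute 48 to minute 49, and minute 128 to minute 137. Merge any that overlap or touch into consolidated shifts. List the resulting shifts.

Sort by start: minute 48 to minute 49, minute 50 to minute 78, minute 51 to minute 54, minute 128 to minute 137, minute 132 to minute 135.
minute 50 to minute 78 is disjoint → start new block.
minute 51 to minute 54 overlaps/touches minute 50 to minute 78 → extend to minute 50 to minute 78.
minute 128 to minute 137 is disjoint → start new block.
minute 132 to minute 135 overlaps/touches minute 128 to minute 137 → extend to minute 128 to minute 137.

minute 48 to minute 49, minute 50 to minute 78, minute 128 to minute 137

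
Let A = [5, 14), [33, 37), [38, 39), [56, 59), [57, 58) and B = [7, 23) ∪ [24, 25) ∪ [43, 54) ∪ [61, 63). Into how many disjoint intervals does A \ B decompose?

First set merges to [5, 14), [33, 37), [38, 39), [56, 59).
A \ B = [5, 7), [33, 37), [38, 39), [56, 59).
That is 4 disjoint pieces.

4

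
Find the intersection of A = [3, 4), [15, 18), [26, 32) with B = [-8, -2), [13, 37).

[3, 4) falls entirely outside B.
[15, 18) overlaps B on [15, 18).
[26, 32) overlaps B on [26, 32).

[15, 18) ∪ [26, 32)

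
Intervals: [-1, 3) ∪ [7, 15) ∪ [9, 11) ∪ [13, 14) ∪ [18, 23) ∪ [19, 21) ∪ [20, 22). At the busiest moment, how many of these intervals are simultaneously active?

At 20, 3 of the intervals are simultaneously active.
No point has more.

3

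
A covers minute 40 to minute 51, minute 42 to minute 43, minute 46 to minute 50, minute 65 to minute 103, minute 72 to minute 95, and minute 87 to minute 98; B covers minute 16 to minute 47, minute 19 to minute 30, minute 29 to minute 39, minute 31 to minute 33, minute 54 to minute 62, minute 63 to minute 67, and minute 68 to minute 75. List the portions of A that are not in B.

A, merged: minute 40 to minute 51, minute 65 to minute 103.
B, merged: minute 16 to minute 47, minute 54 to minute 62, minute 63 to minute 67, minute 68 to minute 75.
minute 40 to minute 51 with B removed leaves minute 47 to minute 51.
minute 65 to minute 103 with B removed leaves minute 67 to minute 68, minute 75 to minute 103.

minute 47 to minute 51, minute 67 to minute 68, minute 75 to minute 103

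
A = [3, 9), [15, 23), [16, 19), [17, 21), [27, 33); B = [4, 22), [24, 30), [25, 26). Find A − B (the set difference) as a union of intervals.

Merge the first list: [3, 9), [15, 23), [27, 33).
Merge the second list: [4, 22), [24, 30).
[3, 9) with B removed leaves [3, 4).
[15, 23) with B removed leaves [22, 23).
[27, 33) with B removed leaves [30, 33).

[3, 4) ∪ [22, 23) ∪ [30, 33)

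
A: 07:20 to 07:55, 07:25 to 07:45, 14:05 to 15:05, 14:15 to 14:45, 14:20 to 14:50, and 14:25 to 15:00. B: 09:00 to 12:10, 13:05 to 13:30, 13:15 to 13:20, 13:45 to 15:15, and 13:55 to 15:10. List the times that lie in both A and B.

A, merged: 07:20–07:55, 14:05–15:05.
B, merged: 09:00–12:10, 13:05–13:30, 13:45–15:15.
07:20–07:55: no overlap with the second set.
14:05–15:05 meets the second set on 14:05–15:05.

14:05–15:05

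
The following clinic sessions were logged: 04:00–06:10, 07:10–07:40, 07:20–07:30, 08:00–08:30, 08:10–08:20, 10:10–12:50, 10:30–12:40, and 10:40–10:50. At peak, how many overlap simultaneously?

Walk the sorted start/end points keeping a running depth.
The depth first hits 3 at 10:40.

3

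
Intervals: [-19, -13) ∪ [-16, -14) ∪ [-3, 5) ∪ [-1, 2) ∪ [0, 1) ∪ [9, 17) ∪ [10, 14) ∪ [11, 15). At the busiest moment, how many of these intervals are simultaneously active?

3

Sweep endpoints in order; track running count of active intervals.
Peak of 3 reached at 0.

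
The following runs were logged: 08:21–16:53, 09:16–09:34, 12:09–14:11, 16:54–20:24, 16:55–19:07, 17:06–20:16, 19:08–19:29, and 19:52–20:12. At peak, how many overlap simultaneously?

3

At 17:06, 3 of the intervals are simultaneously active.
No point has more.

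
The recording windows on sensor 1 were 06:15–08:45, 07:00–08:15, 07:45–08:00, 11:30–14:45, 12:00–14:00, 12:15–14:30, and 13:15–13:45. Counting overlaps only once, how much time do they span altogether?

Merged: 06:15-08:45, 11:30-14:45.
Lengths: 2 h 30 min + 3 h 15 min = 5 h 45 min.

5 h 45 min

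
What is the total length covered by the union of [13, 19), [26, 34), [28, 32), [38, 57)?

Merged: [13, 19), [26, 34), [38, 57).
Lengths: 6 + 8 + 19 = 33.

33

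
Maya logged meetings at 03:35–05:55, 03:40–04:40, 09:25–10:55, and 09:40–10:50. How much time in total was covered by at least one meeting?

3 h 50 min

Merged: 03:35–05:55, 09:25–10:55.
Lengths: 2 h 20 min + 1 h 30 min = 3 h 50 min.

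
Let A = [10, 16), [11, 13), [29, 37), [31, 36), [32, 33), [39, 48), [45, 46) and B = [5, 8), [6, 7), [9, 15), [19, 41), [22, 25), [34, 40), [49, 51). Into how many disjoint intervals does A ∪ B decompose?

4

Merge the first list: [10, 16), [29, 37), [39, 48).
Merge the second list: [5, 8), [9, 15), [19, 41), [49, 51).
A ∪ B = [5, 8), [9, 16), [19, 48), [49, 51).
That is 4 disjoint pieces.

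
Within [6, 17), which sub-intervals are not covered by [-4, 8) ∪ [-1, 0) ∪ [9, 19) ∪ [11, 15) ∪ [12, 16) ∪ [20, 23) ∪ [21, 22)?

The merged coverage is [-4, 8), [9, 19), [20, 23).
Uncovered inside [6, 17): [8, 9).

[8, 9)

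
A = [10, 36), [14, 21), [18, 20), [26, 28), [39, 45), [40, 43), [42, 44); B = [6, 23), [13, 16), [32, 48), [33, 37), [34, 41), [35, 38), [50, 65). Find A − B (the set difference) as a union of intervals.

[23, 32)

First set merges to [10, 36), [39, 45).
Second set merges to [6, 23), [32, 48), [50, 65).
[10, 36) minus B → [23, 32).
[39, 45): fully covered by B → removed.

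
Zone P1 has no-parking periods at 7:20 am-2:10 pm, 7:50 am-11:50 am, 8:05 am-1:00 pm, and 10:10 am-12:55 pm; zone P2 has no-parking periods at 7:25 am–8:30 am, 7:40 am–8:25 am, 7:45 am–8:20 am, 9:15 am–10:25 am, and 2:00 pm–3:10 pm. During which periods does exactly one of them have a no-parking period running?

Merge the first list: 7:20 am–2:10 pm.
Merge the second list: 7:25 am–8:30 am, 9:15 am–10:25 am, 2:00 pm–3:10 pm.
A but not B: 7:20 am–7:25 am, 8:30 am–9:15 am, 10:25 am–2:00 pm.
B but not A: 2:10 pm–3:10 pm.
Combining gives A △ B.

7:20 am–7:25 am, 8:30 am–9:15 am, 10:25 am–2:00 pm, 2:10 pm–3:10 pm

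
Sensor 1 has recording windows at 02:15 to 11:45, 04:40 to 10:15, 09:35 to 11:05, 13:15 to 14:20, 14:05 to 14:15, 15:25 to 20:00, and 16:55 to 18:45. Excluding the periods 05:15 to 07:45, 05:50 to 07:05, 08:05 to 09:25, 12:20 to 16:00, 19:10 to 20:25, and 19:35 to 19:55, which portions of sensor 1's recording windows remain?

02:15–05:15, 07:45–08:05, 09:25–11:45, 16:00–19:10

First set merges to 02:15–11:45, 13:15–14:20, 15:25–20:00.
Second set merges to 05:15–07:45, 08:05–09:25, 12:20–16:00, 19:10–20:25.
02:15–11:45 minus B → 02:15–05:15, 07:45–08:05, 09:25–11:45.
13:15–14:20: fully covered by B → removed.
15:25–20:00 minus B → 16:00–19:10.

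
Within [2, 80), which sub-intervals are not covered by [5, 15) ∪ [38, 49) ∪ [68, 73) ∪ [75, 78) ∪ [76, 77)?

[2, 5) ∪ [15, 38) ∪ [49, 68) ∪ [73, 75) ∪ [78, 80)

After merging, the occupied span is [5, 15), [38, 49), [68, 73), [75, 78).
Gaps within [2, 80): [2, 5), [15, 38), [49, 68), [73, 75), [78, 80).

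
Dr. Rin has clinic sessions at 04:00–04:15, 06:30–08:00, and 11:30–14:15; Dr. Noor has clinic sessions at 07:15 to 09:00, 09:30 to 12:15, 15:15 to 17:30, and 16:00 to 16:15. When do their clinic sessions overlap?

Second set merges to 07:15-09:00, 09:30-12:15, 15:15-17:30.
04:00-04:15 falls entirely outside B.
06:30-08:00 overlaps B on 07:15-08:00.
11:30-14:15 overlaps B on 11:30-12:15.

07:15-08:00, 11:30-12:15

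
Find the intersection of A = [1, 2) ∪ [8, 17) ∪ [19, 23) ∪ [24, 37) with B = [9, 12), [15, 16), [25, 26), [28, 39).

[9, 12) ∪ [15, 16) ∪ [25, 26) ∪ [28, 37)

[1, 2): no overlap with the second set.
[8, 17) meets the second set on [9, 12), [15, 16).
[19, 23): no overlap with the second set.
[24, 37) meets the second set on [25, 26), [28, 37).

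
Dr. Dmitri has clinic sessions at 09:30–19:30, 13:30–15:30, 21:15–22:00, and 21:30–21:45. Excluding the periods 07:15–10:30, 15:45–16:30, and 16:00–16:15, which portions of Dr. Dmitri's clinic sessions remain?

Merge the first list: 09:30–19:30, 21:15–22:00.
Merge the second list: 07:15–10:30, 15:45–16:30.
09:30–19:30 \ B = 10:30–15:45, 16:30–19:30.
21:15–22:00: nothing removed.

10:30–15:45, 16:30–19:30, 21:15–22:00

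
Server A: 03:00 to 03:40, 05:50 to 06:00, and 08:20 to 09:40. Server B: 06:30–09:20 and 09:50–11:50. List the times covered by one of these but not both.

Only in the first: 03:00–03:40, 05:50–06:00, 09:20–09:40.
Only in the second: 06:30–08:20, 09:50–11:50.
Together these are the periods covered by exactly one.

03:00–03:40, 05:50–06:00, 06:30–08:20, 09:20–09:40, 09:50–11:50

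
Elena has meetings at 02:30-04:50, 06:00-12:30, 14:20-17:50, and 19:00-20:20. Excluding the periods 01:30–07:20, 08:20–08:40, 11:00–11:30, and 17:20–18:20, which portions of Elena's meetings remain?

07:20-08:20, 08:40-11:00, 11:30-12:30, 14:20-17:20, 19:00-20:20

02:30-04:50: entirely removed.
06:00-12:30 \ B = 07:20-08:20, 08:40-11:00, 11:30-12:30.
14:20-17:50 \ B = 14:20-17:20.
19:00-20:20: nothing removed.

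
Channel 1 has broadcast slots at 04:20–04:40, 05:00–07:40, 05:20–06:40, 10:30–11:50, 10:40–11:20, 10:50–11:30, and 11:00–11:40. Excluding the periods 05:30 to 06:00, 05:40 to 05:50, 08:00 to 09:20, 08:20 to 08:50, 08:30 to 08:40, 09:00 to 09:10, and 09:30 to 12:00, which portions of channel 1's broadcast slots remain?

A, merged: 04:20–04:40, 05:00–07:40, 10:30–11:50.
B, merged: 05:30–06:00, 08:00–09:20, 09:30–12:00.
04:20–04:40: nothing removed.
05:00–07:40 \ B = 05:00–05:30, 06:00–07:40.
10:30–11:50: entirely removed.

04:20–04:40, 05:00–05:30, 06:00–07:40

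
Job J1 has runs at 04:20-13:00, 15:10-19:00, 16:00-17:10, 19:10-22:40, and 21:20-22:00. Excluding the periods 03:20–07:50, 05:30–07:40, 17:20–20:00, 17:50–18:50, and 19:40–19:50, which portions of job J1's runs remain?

A, merged: 04:20–13:00, 15:10–19:00, 19:10–22:40.
B, merged: 03:20–07:50, 17:20–20:00.
04:20–13:00 minus B → 07:50–13:00.
15:10–19:00 minus B → 15:10–17:20.
19:10–22:40 minus B → 20:00–22:40.

07:50–13:00, 15:10–17:20, 20:00–22:40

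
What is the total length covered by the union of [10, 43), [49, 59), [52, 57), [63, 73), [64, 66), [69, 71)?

Merged: [10, 43), [49, 59), [63, 73).
Lengths: 33 + 10 + 10 = 53.

53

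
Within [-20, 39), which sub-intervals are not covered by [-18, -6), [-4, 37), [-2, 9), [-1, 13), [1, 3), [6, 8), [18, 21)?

[-20, -18) ∪ [-6, -4) ∪ [37, 39)

Covered (merged): [-18, -6), [-4, 37).
Uncovered inside [-20, 39): [-20, -18), [-6, -4), [37, 39).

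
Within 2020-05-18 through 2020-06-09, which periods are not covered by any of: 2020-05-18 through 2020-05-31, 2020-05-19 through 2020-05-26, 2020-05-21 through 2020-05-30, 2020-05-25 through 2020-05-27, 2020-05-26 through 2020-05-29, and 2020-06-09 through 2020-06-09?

After merging, the occupied span is 2020-05-18 through 2020-05-31, 2020-06-09 through 2020-06-09.
Gaps within 2020-05-18 through 2020-06-09: 2020-06-01 through 2020-06-08.

2020-06-01 through 2020-06-08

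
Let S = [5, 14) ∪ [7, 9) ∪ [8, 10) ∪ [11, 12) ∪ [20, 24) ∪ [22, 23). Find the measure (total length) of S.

13

Merged: [5, 14), [20, 24).
Lengths: 9 + 4 = 13.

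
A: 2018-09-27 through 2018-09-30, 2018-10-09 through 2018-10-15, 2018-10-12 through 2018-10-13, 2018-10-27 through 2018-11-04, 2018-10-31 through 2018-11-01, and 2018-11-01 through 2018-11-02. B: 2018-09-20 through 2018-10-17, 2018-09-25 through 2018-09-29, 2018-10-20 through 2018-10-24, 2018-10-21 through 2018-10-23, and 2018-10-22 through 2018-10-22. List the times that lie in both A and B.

2018-09-27 through 2018-09-30, 2018-10-09 through 2018-10-15

A, merged: 2018-09-27 through 2018-09-30, 2018-10-09 through 2018-10-15, 2018-10-27 through 2018-11-04.
B, merged: 2018-09-20 through 2018-10-17, 2018-10-20 through 2018-10-24.
2018-09-27 through 2018-09-30 overlaps B on 2018-09-27 through 2018-09-30.
2018-10-09 through 2018-10-15 overlaps B on 2018-10-09 through 2018-10-15.
2018-10-27 through 2018-11-04 falls entirely outside B.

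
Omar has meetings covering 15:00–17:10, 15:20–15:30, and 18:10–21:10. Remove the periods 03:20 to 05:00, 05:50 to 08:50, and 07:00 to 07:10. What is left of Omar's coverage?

First set merges to 15:00-17:10, 18:10-21:10.
Second set merges to 03:20-05:00, 05:50-08:50.
15:00-17:10 is untouched.
18:10-21:10 is untouched.

15:00-17:10, 18:10-21:10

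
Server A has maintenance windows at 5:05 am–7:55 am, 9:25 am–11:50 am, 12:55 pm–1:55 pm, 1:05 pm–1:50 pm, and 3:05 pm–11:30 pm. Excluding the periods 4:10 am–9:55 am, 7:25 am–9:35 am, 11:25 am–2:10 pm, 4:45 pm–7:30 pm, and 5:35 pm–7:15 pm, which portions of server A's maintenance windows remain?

9:55 am–11:25 am, 3:05 pm–4:45 pm, 7:30 pm–11:30 pm

Merge the first list: 5:05 am–7:55 am, 9:25 am–11:50 am, 12:55 pm–1:55 pm, 3:05 pm–11:30 pm.
Merge the second list: 4:10 am–9:55 am, 11:25 am–2:10 pm, 4:45 pm–7:30 pm.
5:05 am–7:55 am lies entirely inside B → drops out.
9:25 am–11:50 am with B removed leaves 9:55 am–11:25 am.
12:55 pm–1:55 pm lies entirely inside B → drops out.
3:05 pm–11:30 pm with B removed leaves 3:05 pm–4:45 pm, 7:30 pm–11:30 pm.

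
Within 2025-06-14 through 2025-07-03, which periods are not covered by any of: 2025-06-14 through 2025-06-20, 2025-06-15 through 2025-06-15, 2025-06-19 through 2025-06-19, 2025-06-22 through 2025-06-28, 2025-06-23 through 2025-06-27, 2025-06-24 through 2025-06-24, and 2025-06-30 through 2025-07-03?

After merging, the occupied span is 2025-06-14 through 2025-06-20, 2025-06-22 through 2025-06-28, 2025-06-30 through 2025-07-03.
Gaps within 2025-06-14 through 2025-07-03: 2025-06-21 through 2025-06-21, 2025-06-29 through 2025-06-29.

2025-06-21 through 2025-06-21, 2025-06-29 through 2025-06-29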